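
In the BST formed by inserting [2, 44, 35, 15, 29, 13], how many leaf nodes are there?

Tree built from: [2, 44, 35, 15, 29, 13]
Tree (level-order array): [2, None, 44, 35, None, 15, None, 13, 29]
Rule: A leaf has 0 children.
Per-node child counts:
  node 2: 1 child(ren)
  node 44: 1 child(ren)
  node 35: 1 child(ren)
  node 15: 2 child(ren)
  node 13: 0 child(ren)
  node 29: 0 child(ren)
Matching nodes: [13, 29]
Count of leaf nodes: 2


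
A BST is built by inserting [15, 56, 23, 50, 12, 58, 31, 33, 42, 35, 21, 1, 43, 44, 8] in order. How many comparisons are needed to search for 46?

Search path for 46: 15 -> 56 -> 23 -> 50 -> 31 -> 33 -> 42 -> 43 -> 44
Found: False
Comparisons: 9


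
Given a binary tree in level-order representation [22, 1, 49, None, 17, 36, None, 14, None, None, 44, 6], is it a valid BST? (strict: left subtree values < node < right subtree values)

Level-order array: [22, 1, 49, None, 17, 36, None, 14, None, None, 44, 6]
Validate using subtree bounds (lo, hi): at each node, require lo < value < hi,
then recurse left with hi=value and right with lo=value.
Preorder trace (stopping at first violation):
  at node 22 with bounds (-inf, +inf): OK
  at node 1 with bounds (-inf, 22): OK
  at node 17 with bounds (1, 22): OK
  at node 14 with bounds (1, 17): OK
  at node 6 with bounds (1, 14): OK
  at node 49 with bounds (22, +inf): OK
  at node 36 with bounds (22, 49): OK
  at node 44 with bounds (36, 49): OK
No violation found at any node.
Result: Valid BST


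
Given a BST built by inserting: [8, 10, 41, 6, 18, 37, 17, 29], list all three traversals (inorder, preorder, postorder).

Tree insertion order: [8, 10, 41, 6, 18, 37, 17, 29]
Tree (level-order array): [8, 6, 10, None, None, None, 41, 18, None, 17, 37, None, None, 29]
Inorder (L, root, R): [6, 8, 10, 17, 18, 29, 37, 41]
Preorder (root, L, R): [8, 6, 10, 41, 18, 17, 37, 29]
Postorder (L, R, root): [6, 17, 29, 37, 18, 41, 10, 8]


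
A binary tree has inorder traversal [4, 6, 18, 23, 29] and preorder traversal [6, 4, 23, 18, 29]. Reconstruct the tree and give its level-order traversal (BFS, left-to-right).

Inorder:  [4, 6, 18, 23, 29]
Preorder: [6, 4, 23, 18, 29]
Algorithm: preorder visits root first, so consume preorder in order;
for each root, split the current inorder slice at that value into
left-subtree inorder and right-subtree inorder, then recurse.
Recursive splits:
  root=6; inorder splits into left=[4], right=[18, 23, 29]
  root=4; inorder splits into left=[], right=[]
  root=23; inorder splits into left=[18], right=[29]
  root=18; inorder splits into left=[], right=[]
  root=29; inorder splits into left=[], right=[]
Reconstructed level-order: [6, 4, 23, 18, 29]


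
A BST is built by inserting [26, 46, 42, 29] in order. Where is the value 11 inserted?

Starting tree (level order): [26, None, 46, 42, None, 29]
Insertion path: 26
Result: insert 11 as left child of 26
Final tree (level order): [26, 11, 46, None, None, 42, None, 29]


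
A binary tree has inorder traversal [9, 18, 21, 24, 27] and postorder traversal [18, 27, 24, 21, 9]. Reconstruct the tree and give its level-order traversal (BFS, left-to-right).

Inorder:   [9, 18, 21, 24, 27]
Postorder: [18, 27, 24, 21, 9]
Algorithm: postorder visits root last, so walk postorder right-to-left;
each value is the root of the current inorder slice — split it at that
value, recurse on the right subtree first, then the left.
Recursive splits:
  root=9; inorder splits into left=[], right=[18, 21, 24, 27]
  root=21; inorder splits into left=[18], right=[24, 27]
  root=24; inorder splits into left=[], right=[27]
  root=27; inorder splits into left=[], right=[]
  root=18; inorder splits into left=[], right=[]
Reconstructed level-order: [9, 21, 18, 24, 27]


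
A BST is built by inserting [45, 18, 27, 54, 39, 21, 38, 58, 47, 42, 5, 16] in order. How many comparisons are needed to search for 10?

Search path for 10: 45 -> 18 -> 5 -> 16
Found: False
Comparisons: 4


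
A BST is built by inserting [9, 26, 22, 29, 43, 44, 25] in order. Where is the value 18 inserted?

Starting tree (level order): [9, None, 26, 22, 29, None, 25, None, 43, None, None, None, 44]
Insertion path: 9 -> 26 -> 22
Result: insert 18 as left child of 22
Final tree (level order): [9, None, 26, 22, 29, 18, 25, None, 43, None, None, None, None, None, 44]


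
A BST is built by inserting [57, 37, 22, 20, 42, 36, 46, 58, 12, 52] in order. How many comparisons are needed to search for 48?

Search path for 48: 57 -> 37 -> 42 -> 46 -> 52
Found: False
Comparisons: 5


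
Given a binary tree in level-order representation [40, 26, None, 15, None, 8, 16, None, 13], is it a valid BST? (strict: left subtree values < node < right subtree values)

Level-order array: [40, 26, None, 15, None, 8, 16, None, 13]
Validate using subtree bounds (lo, hi): at each node, require lo < value < hi,
then recurse left with hi=value and right with lo=value.
Preorder trace (stopping at first violation):
  at node 40 with bounds (-inf, +inf): OK
  at node 26 with bounds (-inf, 40): OK
  at node 15 with bounds (-inf, 26): OK
  at node 8 with bounds (-inf, 15): OK
  at node 13 with bounds (8, 15): OK
  at node 16 with bounds (15, 26): OK
No violation found at any node.
Result: Valid BST


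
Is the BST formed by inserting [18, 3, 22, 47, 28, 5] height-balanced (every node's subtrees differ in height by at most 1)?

Tree (level-order array): [18, 3, 22, None, 5, None, 47, None, None, 28]
Definition: a tree is height-balanced if, at every node, |h(left) - h(right)| <= 1 (empty subtree has height -1).
Bottom-up per-node check:
  node 5: h_left=-1, h_right=-1, diff=0 [OK], height=0
  node 3: h_left=-1, h_right=0, diff=1 [OK], height=1
  node 28: h_left=-1, h_right=-1, diff=0 [OK], height=0
  node 47: h_left=0, h_right=-1, diff=1 [OK], height=1
  node 22: h_left=-1, h_right=1, diff=2 [FAIL (|-1-1|=2 > 1)], height=2
  node 18: h_left=1, h_right=2, diff=1 [OK], height=3
Node 22 violates the condition: |-1 - 1| = 2 > 1.
Result: Not balanced


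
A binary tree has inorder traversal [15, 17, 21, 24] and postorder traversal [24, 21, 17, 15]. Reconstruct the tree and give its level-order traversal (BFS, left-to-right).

Inorder:   [15, 17, 21, 24]
Postorder: [24, 21, 17, 15]
Algorithm: postorder visits root last, so walk postorder right-to-left;
each value is the root of the current inorder slice — split it at that
value, recurse on the right subtree first, then the left.
Recursive splits:
  root=15; inorder splits into left=[], right=[17, 21, 24]
  root=17; inorder splits into left=[], right=[21, 24]
  root=21; inorder splits into left=[], right=[24]
  root=24; inorder splits into left=[], right=[]
Reconstructed level-order: [15, 17, 21, 24]


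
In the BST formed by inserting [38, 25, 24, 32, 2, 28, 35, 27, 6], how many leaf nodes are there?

Tree built from: [38, 25, 24, 32, 2, 28, 35, 27, 6]
Tree (level-order array): [38, 25, None, 24, 32, 2, None, 28, 35, None, 6, 27]
Rule: A leaf has 0 children.
Per-node child counts:
  node 38: 1 child(ren)
  node 25: 2 child(ren)
  node 24: 1 child(ren)
  node 2: 1 child(ren)
  node 6: 0 child(ren)
  node 32: 2 child(ren)
  node 28: 1 child(ren)
  node 27: 0 child(ren)
  node 35: 0 child(ren)
Matching nodes: [6, 27, 35]
Count of leaf nodes: 3


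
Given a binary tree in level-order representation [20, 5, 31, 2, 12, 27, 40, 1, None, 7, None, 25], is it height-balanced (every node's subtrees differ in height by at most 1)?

Tree (level-order array): [20, 5, 31, 2, 12, 27, 40, 1, None, 7, None, 25]
Definition: a tree is height-balanced if, at every node, |h(left) - h(right)| <= 1 (empty subtree has height -1).
Bottom-up per-node check:
  node 1: h_left=-1, h_right=-1, diff=0 [OK], height=0
  node 2: h_left=0, h_right=-1, diff=1 [OK], height=1
  node 7: h_left=-1, h_right=-1, diff=0 [OK], height=0
  node 12: h_left=0, h_right=-1, diff=1 [OK], height=1
  node 5: h_left=1, h_right=1, diff=0 [OK], height=2
  node 25: h_left=-1, h_right=-1, diff=0 [OK], height=0
  node 27: h_left=0, h_right=-1, diff=1 [OK], height=1
  node 40: h_left=-1, h_right=-1, diff=0 [OK], height=0
  node 31: h_left=1, h_right=0, diff=1 [OK], height=2
  node 20: h_left=2, h_right=2, diff=0 [OK], height=3
All nodes satisfy the balance condition.
Result: Balanced


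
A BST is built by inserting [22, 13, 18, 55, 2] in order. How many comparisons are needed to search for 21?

Search path for 21: 22 -> 13 -> 18
Found: False
Comparisons: 3


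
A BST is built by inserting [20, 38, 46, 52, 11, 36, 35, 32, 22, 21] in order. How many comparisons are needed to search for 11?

Search path for 11: 20 -> 11
Found: True
Comparisons: 2


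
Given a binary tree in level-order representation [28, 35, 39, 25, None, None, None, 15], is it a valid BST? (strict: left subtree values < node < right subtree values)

Level-order array: [28, 35, 39, 25, None, None, None, 15]
Validate using subtree bounds (lo, hi): at each node, require lo < value < hi,
then recurse left with hi=value and right with lo=value.
Preorder trace (stopping at first violation):
  at node 28 with bounds (-inf, +inf): OK
  at node 35 with bounds (-inf, 28): VIOLATION
Node 35 violates its bound: not (-inf < 35 < 28).
Result: Not a valid BST


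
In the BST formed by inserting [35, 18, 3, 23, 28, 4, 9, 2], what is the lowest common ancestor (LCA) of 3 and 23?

Tree insertion order: [35, 18, 3, 23, 28, 4, 9, 2]
Tree (level-order array): [35, 18, None, 3, 23, 2, 4, None, 28, None, None, None, 9]
In a BST, the LCA of p=3, q=23 is the first node v on the
root-to-leaf path with p <= v <= q (go left if both < v, right if both > v).
Walk from root:
  at 35: both 3 and 23 < 35, go left
  at 18: 3 <= 18 <= 23, this is the LCA
LCA = 18


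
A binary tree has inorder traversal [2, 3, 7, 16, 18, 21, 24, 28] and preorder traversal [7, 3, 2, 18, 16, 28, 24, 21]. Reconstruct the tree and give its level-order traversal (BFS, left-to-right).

Inorder:  [2, 3, 7, 16, 18, 21, 24, 28]
Preorder: [7, 3, 2, 18, 16, 28, 24, 21]
Algorithm: preorder visits root first, so consume preorder in order;
for each root, split the current inorder slice at that value into
left-subtree inorder and right-subtree inorder, then recurse.
Recursive splits:
  root=7; inorder splits into left=[2, 3], right=[16, 18, 21, 24, 28]
  root=3; inorder splits into left=[2], right=[]
  root=2; inorder splits into left=[], right=[]
  root=18; inorder splits into left=[16], right=[21, 24, 28]
  root=16; inorder splits into left=[], right=[]
  root=28; inorder splits into left=[21, 24], right=[]
  root=24; inorder splits into left=[21], right=[]
  root=21; inorder splits into left=[], right=[]
Reconstructed level-order: [7, 3, 18, 2, 16, 28, 24, 21]


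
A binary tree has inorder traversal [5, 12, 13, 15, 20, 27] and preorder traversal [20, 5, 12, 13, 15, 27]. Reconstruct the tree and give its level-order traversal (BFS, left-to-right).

Inorder:  [5, 12, 13, 15, 20, 27]
Preorder: [20, 5, 12, 13, 15, 27]
Algorithm: preorder visits root first, so consume preorder in order;
for each root, split the current inorder slice at that value into
left-subtree inorder and right-subtree inorder, then recurse.
Recursive splits:
  root=20; inorder splits into left=[5, 12, 13, 15], right=[27]
  root=5; inorder splits into left=[], right=[12, 13, 15]
  root=12; inorder splits into left=[], right=[13, 15]
  root=13; inorder splits into left=[], right=[15]
  root=15; inorder splits into left=[], right=[]
  root=27; inorder splits into left=[], right=[]
Reconstructed level-order: [20, 5, 27, 12, 13, 15]


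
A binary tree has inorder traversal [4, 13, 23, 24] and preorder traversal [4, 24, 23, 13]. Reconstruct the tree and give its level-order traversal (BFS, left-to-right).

Inorder:  [4, 13, 23, 24]
Preorder: [4, 24, 23, 13]
Algorithm: preorder visits root first, so consume preorder in order;
for each root, split the current inorder slice at that value into
left-subtree inorder and right-subtree inorder, then recurse.
Recursive splits:
  root=4; inorder splits into left=[], right=[13, 23, 24]
  root=24; inorder splits into left=[13, 23], right=[]
  root=23; inorder splits into left=[13], right=[]
  root=13; inorder splits into left=[], right=[]
Reconstructed level-order: [4, 24, 23, 13]


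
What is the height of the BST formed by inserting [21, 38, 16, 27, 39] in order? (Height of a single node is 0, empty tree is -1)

Insertion order: [21, 38, 16, 27, 39]
Tree (level-order array): [21, 16, 38, None, None, 27, 39]
Compute height bottom-up (empty subtree = -1):
  height(16) = 1 + max(-1, -1) = 0
  height(27) = 1 + max(-1, -1) = 0
  height(39) = 1 + max(-1, -1) = 0
  height(38) = 1 + max(0, 0) = 1
  height(21) = 1 + max(0, 1) = 2
Height = 2


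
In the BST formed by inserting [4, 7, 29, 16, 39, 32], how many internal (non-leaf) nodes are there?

Tree built from: [4, 7, 29, 16, 39, 32]
Tree (level-order array): [4, None, 7, None, 29, 16, 39, None, None, 32]
Rule: An internal node has at least one child.
Per-node child counts:
  node 4: 1 child(ren)
  node 7: 1 child(ren)
  node 29: 2 child(ren)
  node 16: 0 child(ren)
  node 39: 1 child(ren)
  node 32: 0 child(ren)
Matching nodes: [4, 7, 29, 39]
Count of internal (non-leaf) nodes: 4


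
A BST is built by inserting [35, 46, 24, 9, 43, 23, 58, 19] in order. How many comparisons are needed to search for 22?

Search path for 22: 35 -> 24 -> 9 -> 23 -> 19
Found: False
Comparisons: 5


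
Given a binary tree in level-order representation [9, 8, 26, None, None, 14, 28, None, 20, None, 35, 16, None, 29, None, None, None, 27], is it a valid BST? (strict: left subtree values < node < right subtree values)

Level-order array: [9, 8, 26, None, None, 14, 28, None, 20, None, 35, 16, None, 29, None, None, None, 27]
Validate using subtree bounds (lo, hi): at each node, require lo < value < hi,
then recurse left with hi=value and right with lo=value.
Preorder trace (stopping at first violation):
  at node 9 with bounds (-inf, +inf): OK
  at node 8 with bounds (-inf, 9): OK
  at node 26 with bounds (9, +inf): OK
  at node 14 with bounds (9, 26): OK
  at node 20 with bounds (14, 26): OK
  at node 16 with bounds (14, 20): OK
  at node 28 with bounds (26, +inf): OK
  at node 35 with bounds (28, +inf): OK
  at node 29 with bounds (28, 35): OK
  at node 27 with bounds (28, 29): VIOLATION
Node 27 violates its bound: not (28 < 27 < 29).
Result: Not a valid BST


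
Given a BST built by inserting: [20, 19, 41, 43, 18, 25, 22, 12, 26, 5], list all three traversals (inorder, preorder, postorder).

Tree insertion order: [20, 19, 41, 43, 18, 25, 22, 12, 26, 5]
Tree (level-order array): [20, 19, 41, 18, None, 25, 43, 12, None, 22, 26, None, None, 5]
Inorder (L, root, R): [5, 12, 18, 19, 20, 22, 25, 26, 41, 43]
Preorder (root, L, R): [20, 19, 18, 12, 5, 41, 25, 22, 26, 43]
Postorder (L, R, root): [5, 12, 18, 19, 22, 26, 25, 43, 41, 20]


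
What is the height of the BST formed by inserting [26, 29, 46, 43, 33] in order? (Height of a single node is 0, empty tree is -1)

Insertion order: [26, 29, 46, 43, 33]
Tree (level-order array): [26, None, 29, None, 46, 43, None, 33]
Compute height bottom-up (empty subtree = -1):
  height(33) = 1 + max(-1, -1) = 0
  height(43) = 1 + max(0, -1) = 1
  height(46) = 1 + max(1, -1) = 2
  height(29) = 1 + max(-1, 2) = 3
  height(26) = 1 + max(-1, 3) = 4
Height = 4


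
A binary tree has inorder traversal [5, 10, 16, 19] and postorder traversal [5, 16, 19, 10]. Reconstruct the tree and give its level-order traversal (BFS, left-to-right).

Inorder:   [5, 10, 16, 19]
Postorder: [5, 16, 19, 10]
Algorithm: postorder visits root last, so walk postorder right-to-left;
each value is the root of the current inorder slice — split it at that
value, recurse on the right subtree first, then the left.
Recursive splits:
  root=10; inorder splits into left=[5], right=[16, 19]
  root=19; inorder splits into left=[16], right=[]
  root=16; inorder splits into left=[], right=[]
  root=5; inorder splits into left=[], right=[]
Reconstructed level-order: [10, 5, 19, 16]


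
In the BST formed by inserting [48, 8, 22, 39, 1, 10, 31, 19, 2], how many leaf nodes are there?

Tree built from: [48, 8, 22, 39, 1, 10, 31, 19, 2]
Tree (level-order array): [48, 8, None, 1, 22, None, 2, 10, 39, None, None, None, 19, 31]
Rule: A leaf has 0 children.
Per-node child counts:
  node 48: 1 child(ren)
  node 8: 2 child(ren)
  node 1: 1 child(ren)
  node 2: 0 child(ren)
  node 22: 2 child(ren)
  node 10: 1 child(ren)
  node 19: 0 child(ren)
  node 39: 1 child(ren)
  node 31: 0 child(ren)
Matching nodes: [2, 19, 31]
Count of leaf nodes: 3


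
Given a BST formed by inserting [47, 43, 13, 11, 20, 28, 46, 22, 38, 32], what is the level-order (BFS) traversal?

Tree insertion order: [47, 43, 13, 11, 20, 28, 46, 22, 38, 32]
Tree (level-order array): [47, 43, None, 13, 46, 11, 20, None, None, None, None, None, 28, 22, 38, None, None, 32]
BFS from the root, enqueuing left then right child of each popped node:
  queue [47] -> pop 47, enqueue [43], visited so far: [47]
  queue [43] -> pop 43, enqueue [13, 46], visited so far: [47, 43]
  queue [13, 46] -> pop 13, enqueue [11, 20], visited so far: [47, 43, 13]
  queue [46, 11, 20] -> pop 46, enqueue [none], visited so far: [47, 43, 13, 46]
  queue [11, 20] -> pop 11, enqueue [none], visited so far: [47, 43, 13, 46, 11]
  queue [20] -> pop 20, enqueue [28], visited so far: [47, 43, 13, 46, 11, 20]
  queue [28] -> pop 28, enqueue [22, 38], visited so far: [47, 43, 13, 46, 11, 20, 28]
  queue [22, 38] -> pop 22, enqueue [none], visited so far: [47, 43, 13, 46, 11, 20, 28, 22]
  queue [38] -> pop 38, enqueue [32], visited so far: [47, 43, 13, 46, 11, 20, 28, 22, 38]
  queue [32] -> pop 32, enqueue [none], visited so far: [47, 43, 13, 46, 11, 20, 28, 22, 38, 32]
Result: [47, 43, 13, 46, 11, 20, 28, 22, 38, 32]


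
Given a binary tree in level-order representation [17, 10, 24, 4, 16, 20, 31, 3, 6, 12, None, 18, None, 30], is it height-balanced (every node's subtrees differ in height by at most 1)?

Tree (level-order array): [17, 10, 24, 4, 16, 20, 31, 3, 6, 12, None, 18, None, 30]
Definition: a tree is height-balanced if, at every node, |h(left) - h(right)| <= 1 (empty subtree has height -1).
Bottom-up per-node check:
  node 3: h_left=-1, h_right=-1, diff=0 [OK], height=0
  node 6: h_left=-1, h_right=-1, diff=0 [OK], height=0
  node 4: h_left=0, h_right=0, diff=0 [OK], height=1
  node 12: h_left=-1, h_right=-1, diff=0 [OK], height=0
  node 16: h_left=0, h_right=-1, diff=1 [OK], height=1
  node 10: h_left=1, h_right=1, diff=0 [OK], height=2
  node 18: h_left=-1, h_right=-1, diff=0 [OK], height=0
  node 20: h_left=0, h_right=-1, diff=1 [OK], height=1
  node 30: h_left=-1, h_right=-1, diff=0 [OK], height=0
  node 31: h_left=0, h_right=-1, diff=1 [OK], height=1
  node 24: h_left=1, h_right=1, diff=0 [OK], height=2
  node 17: h_left=2, h_right=2, diff=0 [OK], height=3
All nodes satisfy the balance condition.
Result: Balanced


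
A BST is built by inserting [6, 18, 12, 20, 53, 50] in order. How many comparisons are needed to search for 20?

Search path for 20: 6 -> 18 -> 20
Found: True
Comparisons: 3


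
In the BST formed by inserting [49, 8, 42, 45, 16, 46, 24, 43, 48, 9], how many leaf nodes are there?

Tree built from: [49, 8, 42, 45, 16, 46, 24, 43, 48, 9]
Tree (level-order array): [49, 8, None, None, 42, 16, 45, 9, 24, 43, 46, None, None, None, None, None, None, None, 48]
Rule: A leaf has 0 children.
Per-node child counts:
  node 49: 1 child(ren)
  node 8: 1 child(ren)
  node 42: 2 child(ren)
  node 16: 2 child(ren)
  node 9: 0 child(ren)
  node 24: 0 child(ren)
  node 45: 2 child(ren)
  node 43: 0 child(ren)
  node 46: 1 child(ren)
  node 48: 0 child(ren)
Matching nodes: [9, 24, 43, 48]
Count of leaf nodes: 4


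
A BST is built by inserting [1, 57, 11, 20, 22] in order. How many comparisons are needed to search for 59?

Search path for 59: 1 -> 57
Found: False
Comparisons: 2


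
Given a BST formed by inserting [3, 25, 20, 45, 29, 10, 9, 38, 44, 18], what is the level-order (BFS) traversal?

Tree insertion order: [3, 25, 20, 45, 29, 10, 9, 38, 44, 18]
Tree (level-order array): [3, None, 25, 20, 45, 10, None, 29, None, 9, 18, None, 38, None, None, None, None, None, 44]
BFS from the root, enqueuing left then right child of each popped node:
  queue [3] -> pop 3, enqueue [25], visited so far: [3]
  queue [25] -> pop 25, enqueue [20, 45], visited so far: [3, 25]
  queue [20, 45] -> pop 20, enqueue [10], visited so far: [3, 25, 20]
  queue [45, 10] -> pop 45, enqueue [29], visited so far: [3, 25, 20, 45]
  queue [10, 29] -> pop 10, enqueue [9, 18], visited so far: [3, 25, 20, 45, 10]
  queue [29, 9, 18] -> pop 29, enqueue [38], visited so far: [3, 25, 20, 45, 10, 29]
  queue [9, 18, 38] -> pop 9, enqueue [none], visited so far: [3, 25, 20, 45, 10, 29, 9]
  queue [18, 38] -> pop 18, enqueue [none], visited so far: [3, 25, 20, 45, 10, 29, 9, 18]
  queue [38] -> pop 38, enqueue [44], visited so far: [3, 25, 20, 45, 10, 29, 9, 18, 38]
  queue [44] -> pop 44, enqueue [none], visited so far: [3, 25, 20, 45, 10, 29, 9, 18, 38, 44]
Result: [3, 25, 20, 45, 10, 29, 9, 18, 38, 44]


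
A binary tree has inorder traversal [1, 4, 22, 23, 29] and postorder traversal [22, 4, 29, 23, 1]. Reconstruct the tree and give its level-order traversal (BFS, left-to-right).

Inorder:   [1, 4, 22, 23, 29]
Postorder: [22, 4, 29, 23, 1]
Algorithm: postorder visits root last, so walk postorder right-to-left;
each value is the root of the current inorder slice — split it at that
value, recurse on the right subtree first, then the left.
Recursive splits:
  root=1; inorder splits into left=[], right=[4, 22, 23, 29]
  root=23; inorder splits into left=[4, 22], right=[29]
  root=29; inorder splits into left=[], right=[]
  root=4; inorder splits into left=[], right=[22]
  root=22; inorder splits into left=[], right=[]
Reconstructed level-order: [1, 23, 4, 29, 22]


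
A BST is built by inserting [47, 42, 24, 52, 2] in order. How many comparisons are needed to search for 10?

Search path for 10: 47 -> 42 -> 24 -> 2
Found: False
Comparisons: 4


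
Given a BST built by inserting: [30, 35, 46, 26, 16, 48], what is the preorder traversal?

Tree insertion order: [30, 35, 46, 26, 16, 48]
Tree (level-order array): [30, 26, 35, 16, None, None, 46, None, None, None, 48]
Preorder traversal: [30, 26, 16, 35, 46, 48]


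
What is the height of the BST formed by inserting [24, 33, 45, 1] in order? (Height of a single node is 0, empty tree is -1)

Insertion order: [24, 33, 45, 1]
Tree (level-order array): [24, 1, 33, None, None, None, 45]
Compute height bottom-up (empty subtree = -1):
  height(1) = 1 + max(-1, -1) = 0
  height(45) = 1 + max(-1, -1) = 0
  height(33) = 1 + max(-1, 0) = 1
  height(24) = 1 + max(0, 1) = 2
Height = 2


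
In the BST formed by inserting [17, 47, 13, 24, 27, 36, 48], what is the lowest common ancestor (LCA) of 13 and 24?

Tree insertion order: [17, 47, 13, 24, 27, 36, 48]
Tree (level-order array): [17, 13, 47, None, None, 24, 48, None, 27, None, None, None, 36]
In a BST, the LCA of p=13, q=24 is the first node v on the
root-to-leaf path with p <= v <= q (go left if both < v, right if both > v).
Walk from root:
  at 17: 13 <= 17 <= 24, this is the LCA
LCA = 17


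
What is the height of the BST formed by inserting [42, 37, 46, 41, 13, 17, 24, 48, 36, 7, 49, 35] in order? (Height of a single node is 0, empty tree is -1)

Insertion order: [42, 37, 46, 41, 13, 17, 24, 48, 36, 7, 49, 35]
Tree (level-order array): [42, 37, 46, 13, 41, None, 48, 7, 17, None, None, None, 49, None, None, None, 24, None, None, None, 36, 35]
Compute height bottom-up (empty subtree = -1):
  height(7) = 1 + max(-1, -1) = 0
  height(35) = 1 + max(-1, -1) = 0
  height(36) = 1 + max(0, -1) = 1
  height(24) = 1 + max(-1, 1) = 2
  height(17) = 1 + max(-1, 2) = 3
  height(13) = 1 + max(0, 3) = 4
  height(41) = 1 + max(-1, -1) = 0
  height(37) = 1 + max(4, 0) = 5
  height(49) = 1 + max(-1, -1) = 0
  height(48) = 1 + max(-1, 0) = 1
  height(46) = 1 + max(-1, 1) = 2
  height(42) = 1 + max(5, 2) = 6
Height = 6


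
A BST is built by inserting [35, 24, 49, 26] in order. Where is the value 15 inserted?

Starting tree (level order): [35, 24, 49, None, 26]
Insertion path: 35 -> 24
Result: insert 15 as left child of 24
Final tree (level order): [35, 24, 49, 15, 26]


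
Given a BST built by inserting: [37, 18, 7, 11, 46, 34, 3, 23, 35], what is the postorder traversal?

Tree insertion order: [37, 18, 7, 11, 46, 34, 3, 23, 35]
Tree (level-order array): [37, 18, 46, 7, 34, None, None, 3, 11, 23, 35]
Postorder traversal: [3, 11, 7, 23, 35, 34, 18, 46, 37]


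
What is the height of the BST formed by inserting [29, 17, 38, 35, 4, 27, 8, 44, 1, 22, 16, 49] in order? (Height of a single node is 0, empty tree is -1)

Insertion order: [29, 17, 38, 35, 4, 27, 8, 44, 1, 22, 16, 49]
Tree (level-order array): [29, 17, 38, 4, 27, 35, 44, 1, 8, 22, None, None, None, None, 49, None, None, None, 16]
Compute height bottom-up (empty subtree = -1):
  height(1) = 1 + max(-1, -1) = 0
  height(16) = 1 + max(-1, -1) = 0
  height(8) = 1 + max(-1, 0) = 1
  height(4) = 1 + max(0, 1) = 2
  height(22) = 1 + max(-1, -1) = 0
  height(27) = 1 + max(0, -1) = 1
  height(17) = 1 + max(2, 1) = 3
  height(35) = 1 + max(-1, -1) = 0
  height(49) = 1 + max(-1, -1) = 0
  height(44) = 1 + max(-1, 0) = 1
  height(38) = 1 + max(0, 1) = 2
  height(29) = 1 + max(3, 2) = 4
Height = 4


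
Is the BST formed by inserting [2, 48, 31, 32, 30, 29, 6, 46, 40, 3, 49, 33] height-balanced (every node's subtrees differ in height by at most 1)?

Tree (level-order array): [2, None, 48, 31, 49, 30, 32, None, None, 29, None, None, 46, 6, None, 40, None, 3, None, 33]
Definition: a tree is height-balanced if, at every node, |h(left) - h(right)| <= 1 (empty subtree has height -1).
Bottom-up per-node check:
  node 3: h_left=-1, h_right=-1, diff=0 [OK], height=0
  node 6: h_left=0, h_right=-1, diff=1 [OK], height=1
  node 29: h_left=1, h_right=-1, diff=2 [FAIL (|1--1|=2 > 1)], height=2
  node 30: h_left=2, h_right=-1, diff=3 [FAIL (|2--1|=3 > 1)], height=3
  node 33: h_left=-1, h_right=-1, diff=0 [OK], height=0
  node 40: h_left=0, h_right=-1, diff=1 [OK], height=1
  node 46: h_left=1, h_right=-1, diff=2 [FAIL (|1--1|=2 > 1)], height=2
  node 32: h_left=-1, h_right=2, diff=3 [FAIL (|-1-2|=3 > 1)], height=3
  node 31: h_left=3, h_right=3, diff=0 [OK], height=4
  node 49: h_left=-1, h_right=-1, diff=0 [OK], height=0
  node 48: h_left=4, h_right=0, diff=4 [FAIL (|4-0|=4 > 1)], height=5
  node 2: h_left=-1, h_right=5, diff=6 [FAIL (|-1-5|=6 > 1)], height=6
Node 29 violates the condition: |1 - -1| = 2 > 1.
Result: Not balanced


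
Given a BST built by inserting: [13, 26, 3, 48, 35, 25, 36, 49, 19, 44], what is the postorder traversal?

Tree insertion order: [13, 26, 3, 48, 35, 25, 36, 49, 19, 44]
Tree (level-order array): [13, 3, 26, None, None, 25, 48, 19, None, 35, 49, None, None, None, 36, None, None, None, 44]
Postorder traversal: [3, 19, 25, 44, 36, 35, 49, 48, 26, 13]


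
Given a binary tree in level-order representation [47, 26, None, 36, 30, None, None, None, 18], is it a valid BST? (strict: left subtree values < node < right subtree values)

Level-order array: [47, 26, None, 36, 30, None, None, None, 18]
Validate using subtree bounds (lo, hi): at each node, require lo < value < hi,
then recurse left with hi=value and right with lo=value.
Preorder trace (stopping at first violation):
  at node 47 with bounds (-inf, +inf): OK
  at node 26 with bounds (-inf, 47): OK
  at node 36 with bounds (-inf, 26): VIOLATION
Node 36 violates its bound: not (-inf < 36 < 26).
Result: Not a valid BST


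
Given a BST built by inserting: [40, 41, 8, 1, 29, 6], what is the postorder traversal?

Tree insertion order: [40, 41, 8, 1, 29, 6]
Tree (level-order array): [40, 8, 41, 1, 29, None, None, None, 6]
Postorder traversal: [6, 1, 29, 8, 41, 40]


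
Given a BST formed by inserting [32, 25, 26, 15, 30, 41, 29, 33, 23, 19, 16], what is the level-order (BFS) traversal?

Tree insertion order: [32, 25, 26, 15, 30, 41, 29, 33, 23, 19, 16]
Tree (level-order array): [32, 25, 41, 15, 26, 33, None, None, 23, None, 30, None, None, 19, None, 29, None, 16]
BFS from the root, enqueuing left then right child of each popped node:
  queue [32] -> pop 32, enqueue [25, 41], visited so far: [32]
  queue [25, 41] -> pop 25, enqueue [15, 26], visited so far: [32, 25]
  queue [41, 15, 26] -> pop 41, enqueue [33], visited so far: [32, 25, 41]
  queue [15, 26, 33] -> pop 15, enqueue [23], visited so far: [32, 25, 41, 15]
  queue [26, 33, 23] -> pop 26, enqueue [30], visited so far: [32, 25, 41, 15, 26]
  queue [33, 23, 30] -> pop 33, enqueue [none], visited so far: [32, 25, 41, 15, 26, 33]
  queue [23, 30] -> pop 23, enqueue [19], visited so far: [32, 25, 41, 15, 26, 33, 23]
  queue [30, 19] -> pop 30, enqueue [29], visited so far: [32, 25, 41, 15, 26, 33, 23, 30]
  queue [19, 29] -> pop 19, enqueue [16], visited so far: [32, 25, 41, 15, 26, 33, 23, 30, 19]
  queue [29, 16] -> pop 29, enqueue [none], visited so far: [32, 25, 41, 15, 26, 33, 23, 30, 19, 29]
  queue [16] -> pop 16, enqueue [none], visited so far: [32, 25, 41, 15, 26, 33, 23, 30, 19, 29, 16]
Result: [32, 25, 41, 15, 26, 33, 23, 30, 19, 29, 16]


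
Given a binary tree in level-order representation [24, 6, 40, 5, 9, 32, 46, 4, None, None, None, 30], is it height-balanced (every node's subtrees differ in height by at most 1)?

Tree (level-order array): [24, 6, 40, 5, 9, 32, 46, 4, None, None, None, 30]
Definition: a tree is height-balanced if, at every node, |h(left) - h(right)| <= 1 (empty subtree has height -1).
Bottom-up per-node check:
  node 4: h_left=-1, h_right=-1, diff=0 [OK], height=0
  node 5: h_left=0, h_right=-1, diff=1 [OK], height=1
  node 9: h_left=-1, h_right=-1, diff=0 [OK], height=0
  node 6: h_left=1, h_right=0, diff=1 [OK], height=2
  node 30: h_left=-1, h_right=-1, diff=0 [OK], height=0
  node 32: h_left=0, h_right=-1, diff=1 [OK], height=1
  node 46: h_left=-1, h_right=-1, diff=0 [OK], height=0
  node 40: h_left=1, h_right=0, diff=1 [OK], height=2
  node 24: h_left=2, h_right=2, diff=0 [OK], height=3
All nodes satisfy the balance condition.
Result: Balanced


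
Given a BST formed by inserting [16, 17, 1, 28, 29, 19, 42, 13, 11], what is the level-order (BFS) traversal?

Tree insertion order: [16, 17, 1, 28, 29, 19, 42, 13, 11]
Tree (level-order array): [16, 1, 17, None, 13, None, 28, 11, None, 19, 29, None, None, None, None, None, 42]
BFS from the root, enqueuing left then right child of each popped node:
  queue [16] -> pop 16, enqueue [1, 17], visited so far: [16]
  queue [1, 17] -> pop 1, enqueue [13], visited so far: [16, 1]
  queue [17, 13] -> pop 17, enqueue [28], visited so far: [16, 1, 17]
  queue [13, 28] -> pop 13, enqueue [11], visited so far: [16, 1, 17, 13]
  queue [28, 11] -> pop 28, enqueue [19, 29], visited so far: [16, 1, 17, 13, 28]
  queue [11, 19, 29] -> pop 11, enqueue [none], visited so far: [16, 1, 17, 13, 28, 11]
  queue [19, 29] -> pop 19, enqueue [none], visited so far: [16, 1, 17, 13, 28, 11, 19]
  queue [29] -> pop 29, enqueue [42], visited so far: [16, 1, 17, 13, 28, 11, 19, 29]
  queue [42] -> pop 42, enqueue [none], visited so far: [16, 1, 17, 13, 28, 11, 19, 29, 42]
Result: [16, 1, 17, 13, 28, 11, 19, 29, 42]


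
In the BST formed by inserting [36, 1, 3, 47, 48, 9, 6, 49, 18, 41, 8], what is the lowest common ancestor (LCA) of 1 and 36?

Tree insertion order: [36, 1, 3, 47, 48, 9, 6, 49, 18, 41, 8]
Tree (level-order array): [36, 1, 47, None, 3, 41, 48, None, 9, None, None, None, 49, 6, 18, None, None, None, 8]
In a BST, the LCA of p=1, q=36 is the first node v on the
root-to-leaf path with p <= v <= q (go left if both < v, right if both > v).
Walk from root:
  at 36: 1 <= 36 <= 36, this is the LCA
LCA = 36


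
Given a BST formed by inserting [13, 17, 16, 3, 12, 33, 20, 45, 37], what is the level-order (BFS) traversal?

Tree insertion order: [13, 17, 16, 3, 12, 33, 20, 45, 37]
Tree (level-order array): [13, 3, 17, None, 12, 16, 33, None, None, None, None, 20, 45, None, None, 37]
BFS from the root, enqueuing left then right child of each popped node:
  queue [13] -> pop 13, enqueue [3, 17], visited so far: [13]
  queue [3, 17] -> pop 3, enqueue [12], visited so far: [13, 3]
  queue [17, 12] -> pop 17, enqueue [16, 33], visited so far: [13, 3, 17]
  queue [12, 16, 33] -> pop 12, enqueue [none], visited so far: [13, 3, 17, 12]
  queue [16, 33] -> pop 16, enqueue [none], visited so far: [13, 3, 17, 12, 16]
  queue [33] -> pop 33, enqueue [20, 45], visited so far: [13, 3, 17, 12, 16, 33]
  queue [20, 45] -> pop 20, enqueue [none], visited so far: [13, 3, 17, 12, 16, 33, 20]
  queue [45] -> pop 45, enqueue [37], visited so far: [13, 3, 17, 12, 16, 33, 20, 45]
  queue [37] -> pop 37, enqueue [none], visited so far: [13, 3, 17, 12, 16, 33, 20, 45, 37]
Result: [13, 3, 17, 12, 16, 33, 20, 45, 37]


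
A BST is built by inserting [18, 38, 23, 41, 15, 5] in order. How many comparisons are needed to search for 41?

Search path for 41: 18 -> 38 -> 41
Found: True
Comparisons: 3


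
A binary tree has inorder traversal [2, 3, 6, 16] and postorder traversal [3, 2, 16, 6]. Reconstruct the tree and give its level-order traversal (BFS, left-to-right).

Inorder:   [2, 3, 6, 16]
Postorder: [3, 2, 16, 6]
Algorithm: postorder visits root last, so walk postorder right-to-left;
each value is the root of the current inorder slice — split it at that
value, recurse on the right subtree first, then the left.
Recursive splits:
  root=6; inorder splits into left=[2, 3], right=[16]
  root=16; inorder splits into left=[], right=[]
  root=2; inorder splits into left=[], right=[3]
  root=3; inorder splits into left=[], right=[]
Reconstructed level-order: [6, 2, 16, 3]


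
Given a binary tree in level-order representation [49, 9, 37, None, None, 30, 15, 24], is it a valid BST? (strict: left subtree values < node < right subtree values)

Level-order array: [49, 9, 37, None, None, 30, 15, 24]
Validate using subtree bounds (lo, hi): at each node, require lo < value < hi,
then recurse left with hi=value and right with lo=value.
Preorder trace (stopping at first violation):
  at node 49 with bounds (-inf, +inf): OK
  at node 9 with bounds (-inf, 49): OK
  at node 37 with bounds (49, +inf): VIOLATION
Node 37 violates its bound: not (49 < 37 < +inf).
Result: Not a valid BST


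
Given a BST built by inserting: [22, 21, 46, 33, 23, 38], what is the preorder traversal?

Tree insertion order: [22, 21, 46, 33, 23, 38]
Tree (level-order array): [22, 21, 46, None, None, 33, None, 23, 38]
Preorder traversal: [22, 21, 46, 33, 23, 38]


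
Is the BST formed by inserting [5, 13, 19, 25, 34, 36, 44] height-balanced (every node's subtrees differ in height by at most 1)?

Tree (level-order array): [5, None, 13, None, 19, None, 25, None, 34, None, 36, None, 44]
Definition: a tree is height-balanced if, at every node, |h(left) - h(right)| <= 1 (empty subtree has height -1).
Bottom-up per-node check:
  node 44: h_left=-1, h_right=-1, diff=0 [OK], height=0
  node 36: h_left=-1, h_right=0, diff=1 [OK], height=1
  node 34: h_left=-1, h_right=1, diff=2 [FAIL (|-1-1|=2 > 1)], height=2
  node 25: h_left=-1, h_right=2, diff=3 [FAIL (|-1-2|=3 > 1)], height=3
  node 19: h_left=-1, h_right=3, diff=4 [FAIL (|-1-3|=4 > 1)], height=4
  node 13: h_left=-1, h_right=4, diff=5 [FAIL (|-1-4|=5 > 1)], height=5
  node 5: h_left=-1, h_right=5, diff=6 [FAIL (|-1-5|=6 > 1)], height=6
Node 34 violates the condition: |-1 - 1| = 2 > 1.
Result: Not balanced


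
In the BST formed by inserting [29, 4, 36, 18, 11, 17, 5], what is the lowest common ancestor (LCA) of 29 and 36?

Tree insertion order: [29, 4, 36, 18, 11, 17, 5]
Tree (level-order array): [29, 4, 36, None, 18, None, None, 11, None, 5, 17]
In a BST, the LCA of p=29, q=36 is the first node v on the
root-to-leaf path with p <= v <= q (go left if both < v, right if both > v).
Walk from root:
  at 29: 29 <= 29 <= 36, this is the LCA
LCA = 29


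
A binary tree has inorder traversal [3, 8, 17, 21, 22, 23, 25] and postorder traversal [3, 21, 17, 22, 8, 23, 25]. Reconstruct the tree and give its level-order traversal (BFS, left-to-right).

Inorder:   [3, 8, 17, 21, 22, 23, 25]
Postorder: [3, 21, 17, 22, 8, 23, 25]
Algorithm: postorder visits root last, so walk postorder right-to-left;
each value is the root of the current inorder slice — split it at that
value, recurse on the right subtree first, then the left.
Recursive splits:
  root=25; inorder splits into left=[3, 8, 17, 21, 22, 23], right=[]
  root=23; inorder splits into left=[3, 8, 17, 21, 22], right=[]
  root=8; inorder splits into left=[3], right=[17, 21, 22]
  root=22; inorder splits into left=[17, 21], right=[]
  root=17; inorder splits into left=[], right=[21]
  root=21; inorder splits into left=[], right=[]
  root=3; inorder splits into left=[], right=[]
Reconstructed level-order: [25, 23, 8, 3, 22, 17, 21]


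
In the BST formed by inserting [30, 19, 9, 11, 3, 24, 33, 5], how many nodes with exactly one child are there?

Tree built from: [30, 19, 9, 11, 3, 24, 33, 5]
Tree (level-order array): [30, 19, 33, 9, 24, None, None, 3, 11, None, None, None, 5]
Rule: These are nodes with exactly 1 non-null child.
Per-node child counts:
  node 30: 2 child(ren)
  node 19: 2 child(ren)
  node 9: 2 child(ren)
  node 3: 1 child(ren)
  node 5: 0 child(ren)
  node 11: 0 child(ren)
  node 24: 0 child(ren)
  node 33: 0 child(ren)
Matching nodes: [3]
Count of nodes with exactly one child: 1


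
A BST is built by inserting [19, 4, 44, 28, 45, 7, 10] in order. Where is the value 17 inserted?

Starting tree (level order): [19, 4, 44, None, 7, 28, 45, None, 10]
Insertion path: 19 -> 4 -> 7 -> 10
Result: insert 17 as right child of 10
Final tree (level order): [19, 4, 44, None, 7, 28, 45, None, 10, None, None, None, None, None, 17]


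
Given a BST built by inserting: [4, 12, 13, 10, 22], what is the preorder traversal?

Tree insertion order: [4, 12, 13, 10, 22]
Tree (level-order array): [4, None, 12, 10, 13, None, None, None, 22]
Preorder traversal: [4, 12, 10, 13, 22]


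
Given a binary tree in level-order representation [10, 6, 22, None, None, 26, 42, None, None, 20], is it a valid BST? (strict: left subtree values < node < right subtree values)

Level-order array: [10, 6, 22, None, None, 26, 42, None, None, 20]
Validate using subtree bounds (lo, hi): at each node, require lo < value < hi,
then recurse left with hi=value and right with lo=value.
Preorder trace (stopping at first violation):
  at node 10 with bounds (-inf, +inf): OK
  at node 6 with bounds (-inf, 10): OK
  at node 22 with bounds (10, +inf): OK
  at node 26 with bounds (10, 22): VIOLATION
Node 26 violates its bound: not (10 < 26 < 22).
Result: Not a valid BST


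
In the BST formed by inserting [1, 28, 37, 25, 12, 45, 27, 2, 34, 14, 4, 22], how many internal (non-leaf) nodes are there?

Tree built from: [1, 28, 37, 25, 12, 45, 27, 2, 34, 14, 4, 22]
Tree (level-order array): [1, None, 28, 25, 37, 12, 27, 34, 45, 2, 14, None, None, None, None, None, None, None, 4, None, 22]
Rule: An internal node has at least one child.
Per-node child counts:
  node 1: 1 child(ren)
  node 28: 2 child(ren)
  node 25: 2 child(ren)
  node 12: 2 child(ren)
  node 2: 1 child(ren)
  node 4: 0 child(ren)
  node 14: 1 child(ren)
  node 22: 0 child(ren)
  node 27: 0 child(ren)
  node 37: 2 child(ren)
  node 34: 0 child(ren)
  node 45: 0 child(ren)
Matching nodes: [1, 28, 25, 12, 2, 14, 37]
Count of internal (non-leaf) nodes: 7


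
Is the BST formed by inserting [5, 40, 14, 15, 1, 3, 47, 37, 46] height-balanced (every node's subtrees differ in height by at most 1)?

Tree (level-order array): [5, 1, 40, None, 3, 14, 47, None, None, None, 15, 46, None, None, 37]
Definition: a tree is height-balanced if, at every node, |h(left) - h(right)| <= 1 (empty subtree has height -1).
Bottom-up per-node check:
  node 3: h_left=-1, h_right=-1, diff=0 [OK], height=0
  node 1: h_left=-1, h_right=0, diff=1 [OK], height=1
  node 37: h_left=-1, h_right=-1, diff=0 [OK], height=0
  node 15: h_left=-1, h_right=0, diff=1 [OK], height=1
  node 14: h_left=-1, h_right=1, diff=2 [FAIL (|-1-1|=2 > 1)], height=2
  node 46: h_left=-1, h_right=-1, diff=0 [OK], height=0
  node 47: h_left=0, h_right=-1, diff=1 [OK], height=1
  node 40: h_left=2, h_right=1, diff=1 [OK], height=3
  node 5: h_left=1, h_right=3, diff=2 [FAIL (|1-3|=2 > 1)], height=4
Node 14 violates the condition: |-1 - 1| = 2 > 1.
Result: Not balanced
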